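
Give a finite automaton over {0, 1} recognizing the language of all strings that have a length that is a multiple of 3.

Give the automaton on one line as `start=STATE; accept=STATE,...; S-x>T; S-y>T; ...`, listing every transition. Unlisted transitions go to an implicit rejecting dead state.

Count input length modulo 3: every symbol advances one step around the cycle q0 → q1 → q2 → q0. Accept at q0.
With 3 states:
        0   1  
>* q0   q1  q1 
   q1   q2  q2 
   q2   q0  q0 
(> = start, * = accepting)

start=q0; accept=q0; q0-0>q1; q0-1>q1; q1-0>q2; q1-1>q2; q2-0>q0; q2-1>q0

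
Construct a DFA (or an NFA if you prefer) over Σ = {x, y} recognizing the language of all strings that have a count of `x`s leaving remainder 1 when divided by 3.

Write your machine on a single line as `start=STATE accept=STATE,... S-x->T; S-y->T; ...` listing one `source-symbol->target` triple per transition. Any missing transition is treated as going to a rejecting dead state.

The only thing that matters is how many `x`s have appeared, reduced mod 3. Use one state per residue: s0 for 0, …, s2 for 2. Reading `x` moves to the next residue; anything else stays put. s1 is accepting.
        x   y  
>  s0   s1  s0 
 * s1   s2  s1 
   s2   s0  s2 
(> = start, * = accepting)

start=s0; accept=s1; s0-x->s1; s0-y->s0; s1-x->s2; s1-y->s1; s2-x->s0; s2-y->s2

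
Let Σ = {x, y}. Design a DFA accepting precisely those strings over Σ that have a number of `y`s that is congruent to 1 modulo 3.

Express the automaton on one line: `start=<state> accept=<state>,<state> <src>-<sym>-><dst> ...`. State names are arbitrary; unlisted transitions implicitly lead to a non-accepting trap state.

Keep the running count of `y`s modulo 3: each `y` advances along the cycle q0 → q1 → q2 → q0 while other symbols loop. Accept at q1.
A 3-state machine:
        x   y  
>  q0   q0  q1 
 * q1   q1  q2 
   q2   q2  q0 
(> = start, * = accepting)

start=q0 accept=q1 q0-x->q0 q0-y->q1 q1-x->q1 q1-y->q2 q2-x->q2 q2-y->q0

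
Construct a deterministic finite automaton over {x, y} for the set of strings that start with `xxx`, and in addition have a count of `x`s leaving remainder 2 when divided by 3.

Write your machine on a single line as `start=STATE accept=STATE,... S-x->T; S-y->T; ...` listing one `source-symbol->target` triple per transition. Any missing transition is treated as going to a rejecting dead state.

start=s0; accept=s8; s0-x->s1; s0-y->s2; s1-x->s3; s1-y->s4; s2-x->s4; s2-y->s2; s3-x->s5; s3-y->s6; s4-x->s6; s4-y->s4; s5-x->s7; s5-y->s5; s6-x->s2; s6-y->s6; s7-x->s8; s7-y->s7; s8-x->s5; s8-y->s8

Handle the two conditions separately and then intersect. The first has 5 states tracking whether the input so far still matches the prefix `xxx`; the second has 3 states tracking the count of `x`s modulo 3. A product state is a pair (one from each), accepting exactly when both do.
A 9-state machine:
        x   y  
>  s0   s1  s2 
   s1   s3  s4 
   s2   s4  s2 
   s3   s5  s6 
   s4   s6  s4 
   s5   s7  s5 
   s6   s2  s6 
   s7   s8  s7 
 * s8   s5  s8 
(> = start, * = accepting)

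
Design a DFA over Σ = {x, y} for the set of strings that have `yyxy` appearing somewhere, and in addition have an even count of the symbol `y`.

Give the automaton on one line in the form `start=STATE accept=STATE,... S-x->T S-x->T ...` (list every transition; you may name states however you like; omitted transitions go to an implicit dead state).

start=s0 accept=s9 s0-x->s0 s0-y->s1 s1-x->s2 s1-y->s3 s2-x->s2 s2-y->s4 s3-x->s5 s3-y->s6 s4-x->s0 s4-y->s6 s5-x->s0 s5-y->s7 s6-x->s8 s6-y->s3 s7-x->s7 s7-y->s9 s8-x->s2 s8-y->s9 s9-x->s9 s9-y->s7

Build one automaton per condition and run them in lockstep. The first has 5 states tracking whether and how much of `yyxy` has been seen; the second has 2 states tracking the count of `y`s modulo 2. A product state is a pair (one from each), accepting exactly when both do.
With 10 states:
        x   y  
>  s0   s0  s1 
   s1   s2  s3 
   s2   s2  s4 
   s3   s5  s6 
   s4   s0  s6 
   s5   s0  s7 
   s6   s8  s3 
   s7   s7  s9 
   s8   s2  s9 
 * s9   s9  s7 
(> = start, * = accepting)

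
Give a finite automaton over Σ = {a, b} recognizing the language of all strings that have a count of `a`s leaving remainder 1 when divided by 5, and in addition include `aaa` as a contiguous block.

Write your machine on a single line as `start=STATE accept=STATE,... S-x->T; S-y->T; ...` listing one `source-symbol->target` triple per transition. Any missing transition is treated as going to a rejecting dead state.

start=q0; accept=q13; q0-a->q1; q0-b->q0; q1-a->q2; q1-b->q3; q2-a->q4; q2-b->q5; q3-a->q6; q3-b->q3; q4-a->q7; q4-b->q4; q5-a->q8; q5-b->q5; q6-a->q9; q6-b->q5; q7-a->q10; q7-b->q7; q8-a->q11; q8-b->q12; q9-a->q7; q9-b->q12; q10-a->q13; q10-b->q10; q11-a->q10; q11-b->q14; q12-a->q15; q12-b->q12; q13-a->q16; q13-b->q13; q14-a->q17; q14-b->q14; q15-a->q18; q15-b->q14; q16-a->q4; q16-b->q16; q17-a->q19; q17-b->q0; q18-a->q13; q18-b->q0; q19-a->q16; q19-b->q3

Handle the two conditions separately and then intersect. The first has 5 states tracking the count of `a`s modulo 5; the second has 4 states tracking whether and how much of `aaa` has been seen. A product state is a pair (one from each), accepting exactly when both do.
A 20-state machine:
          a    b  
>  q0     q1   q0 
   q1     q2   q3 
   q2     q4   q5 
   q3     q6   q3 
   q4     q7   q4 
   q5     q8   q5 
   q6     q9   q5 
   q7    q10   q7 
   q8    q11  q12 
   q9     q7  q12 
   q10   q13  q10 
   q11   q10  q14 
   q12   q15  q12 
 * q13   q16  q13 
   q14   q17  q14 
   q15   q18  q14 
   q16    q4  q16 
   q17   q19   q0 
   q18   q13   q0 
   q19   q16   q3 
(> = start, * = accepting)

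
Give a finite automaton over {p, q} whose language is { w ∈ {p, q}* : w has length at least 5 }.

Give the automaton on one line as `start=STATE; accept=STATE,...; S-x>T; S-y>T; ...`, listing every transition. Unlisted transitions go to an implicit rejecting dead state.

start=s0; accept=s5,s6; s0-p>s1; s0-q>s1; s1-p>s2; s1-q>s2; s2-p>s3; s2-q>s3; s3-p>s4; s3-q>s4; s4-p>s5; s4-q>s5; s5-p>s6; s5-q>s6; s6-p>s6; s6-q>s6

We only need to distinguish lengths 0, 1, …, 5, and '>5'. Chain s0 → s1 → s2 → s3 → s4 → s5 → s6 on every symbol, with s6 looping. Accepting states: {s5, s6}.
A 7-state machine:
        p   q  
>  s0   s1  s1 
   s1   s2  s2 
   s2   s3  s3 
   s3   s4  s4 
   s4   s5  s5 
 * s5   s6  s6 
 * s6   s6  s6 
(> = start, * = accepting)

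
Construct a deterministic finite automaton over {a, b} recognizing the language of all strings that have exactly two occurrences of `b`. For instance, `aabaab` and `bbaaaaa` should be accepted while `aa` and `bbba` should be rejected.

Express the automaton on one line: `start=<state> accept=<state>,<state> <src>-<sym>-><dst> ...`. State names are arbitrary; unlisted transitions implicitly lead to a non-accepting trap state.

start=q0 accept=q2 q0-a->q0 q0-b->q1 q1-a->q1 q1-b->q2 q2-a->q2 q2-b->q3 q3-a->q3 q3-b->q3

Only the number of `b`s matters, and only up to 3. Make a chain q0 → q1 → q2 → q3 advanced by each `b` (with q3 absorbing); every other symbol self-loops. The accepting set is {q2}.
4 states suffice.
        a   b  
>  q0   q0  q1 
   q1   q1  q2 
 * q2   q2  q3 
   q3   q3  q3 
(> = start, * = accepting)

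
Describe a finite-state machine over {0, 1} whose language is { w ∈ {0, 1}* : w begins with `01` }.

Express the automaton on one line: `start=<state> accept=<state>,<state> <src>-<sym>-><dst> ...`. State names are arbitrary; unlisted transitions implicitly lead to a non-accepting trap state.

start=S0 accept=S2 S0-0->S1 S0-1->S3 S1-0->S3 S1-1->S2 S2-0->S2 S2-1->S2 S3-0->S3 S3-1->S3

Check the first 2 symbols one by one: S0 through S1 record how many have matched `01` so far; any wrong symbol goes to the dead state S3. After all 2 match we enter the accepting sink S2.
        0   1  
>  S0   S1  S3 
   S1   S3  S2 
 * S2   S2  S2 
   S3   S3  S3 
(> = start, * = accepting)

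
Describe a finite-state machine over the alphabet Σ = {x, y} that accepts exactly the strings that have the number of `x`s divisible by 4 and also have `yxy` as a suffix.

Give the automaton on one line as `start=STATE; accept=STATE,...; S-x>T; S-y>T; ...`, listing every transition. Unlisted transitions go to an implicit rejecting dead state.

Handle the two conditions separately and then intersect. The first has 4 states tracking the count of `x`s modulo 4; the second has 4 states tracking how much of the suffix `yxy` has currently been matched. A product state is a pair (one from each), accepting exactly when both do. Minimizing collapses redundant product states.
With 7 states:
       x  y 
>  A   B  A 
   B   C  B 
   C   D  C 
   D   A  E 
   E   F  E 
   F   B  G 
 * G   B  A 
(> = start, * = accepting)

start=A; accept=G; A-x>B; A-y>A; B-x>C; B-y>B; C-x>D; C-y>C; D-x>A; D-y>E; E-x>F; E-y>E; F-x>B; F-y>G; G-x>B; G-y>A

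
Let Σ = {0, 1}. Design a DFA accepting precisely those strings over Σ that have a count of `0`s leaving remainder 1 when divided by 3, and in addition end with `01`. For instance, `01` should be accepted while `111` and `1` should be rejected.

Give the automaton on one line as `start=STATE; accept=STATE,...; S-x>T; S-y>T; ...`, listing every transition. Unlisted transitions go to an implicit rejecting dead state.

Handle the two conditions separately and then intersect. The first has 3 states tracking the count of `0`s modulo 3; the second has 3 states tracking how much of the suffix `01` has currently been matched. A product state is a pair (one from each), accepting exactly when both do. After merging equivalent states the machine shrinks.
With 5 states:
        0   1  
>  q0   q1  q0 
   q1   q2  q3 
   q2   q0  q2 
 * q3   q2  q4 
   q4   q2  q4 
(> = start, * = accepting)

start=q0; accept=q3; q0-0>q1; q0-1>q0; q1-0>q2; q1-1>q3; q2-0>q0; q2-1>q2; q3-0>q2; q3-1>q4; q4-0>q2; q4-1>q4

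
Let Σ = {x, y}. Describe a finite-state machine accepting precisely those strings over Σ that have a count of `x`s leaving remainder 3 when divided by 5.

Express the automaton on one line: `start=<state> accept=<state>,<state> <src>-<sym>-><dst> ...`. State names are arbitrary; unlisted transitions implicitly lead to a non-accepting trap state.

The only thing that matters is how many `x`s have appeared, reduced mod 5. Use one state per residue: S0 for 0, …, S4 for 4. Reading `x` moves to the next residue; anything else stays put. S3 is accepting.
        x   y  
>  S0   S1  S0 
   S1   S2  S1 
   S2   S3  S2 
 * S3   S4  S3 
   S4   S0  S4 
(> = start, * = accepting)

start=S0 accept=S3 S0-x->S1 S0-y->S0 S1-x->S2 S1-y->S1 S2-x->S3 S2-y->S2 S3-x->S4 S3-y->S3 S4-x->S0 S4-y->S4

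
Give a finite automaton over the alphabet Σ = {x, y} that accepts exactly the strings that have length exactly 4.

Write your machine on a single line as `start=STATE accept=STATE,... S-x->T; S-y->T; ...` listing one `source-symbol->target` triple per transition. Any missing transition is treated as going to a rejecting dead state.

start=q0; accept=q4; q0-x->q1; q0-y->q1; q1-x->q2; q1-y->q2; q2-x->q3; q2-y->q3; q3-x->q4; q3-y->q4; q4-x->q5; q4-y->q5; q5-x->q5; q5-y->q5

We only need to distinguish lengths 0, 1, …, 4, and '>4'. Chain q0 → q1 → q2 → q3 → q4 → q5 on every symbol, with q5 looping. Accepting states: {q4}.
        x   y  
>  q0   q1  q1 
   q1   q2  q2 
   q2   q3  q3 
   q3   q4  q4 
 * q4   q5  q5 
   q5   q5  q5 
(> = start, * = accepting)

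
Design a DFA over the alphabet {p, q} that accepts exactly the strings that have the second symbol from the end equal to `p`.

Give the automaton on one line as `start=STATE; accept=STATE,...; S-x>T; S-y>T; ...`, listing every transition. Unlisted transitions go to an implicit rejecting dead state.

A DFA must remember the last 2 symbols (since which symbol is second-to-last isn't known until the input ends). Use one state per possible window of the last ≤2 symbols; accept from those whose window starts with `p`.
A 7-state machine:
        p   q  
>  S0   S1  S2 
   S1   S3  S4 
   S2   S5  S6 
 * S3   S3  S4 
 * S4   S5  S6 
   S5   S3  S4 
   S6   S5  S6 
(> = start, * = accepting)

start=S0; accept=S3,S4; S0-p>S1; S0-q>S2; S1-p>S3; S1-q>S4; S2-p>S5; S2-q>S6; S3-p>S3; S3-q>S4; S4-p>S5; S4-q>S6; S5-p>S3; S5-q>S4; S6-p>S5; S6-q>S6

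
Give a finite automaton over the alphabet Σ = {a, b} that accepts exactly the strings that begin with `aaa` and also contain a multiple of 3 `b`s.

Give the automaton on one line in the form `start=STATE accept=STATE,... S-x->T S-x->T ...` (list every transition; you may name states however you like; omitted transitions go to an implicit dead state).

Handle the two conditions separately and then intersect. The first has 5 states tracking whether the input so far still matches the prefix `aaa`; the second has 3 states tracking the count of `b`s modulo 3. A product state is a pair (one from each), accepting exactly when both do. After merging equivalent states the machine shrinks.
With 7 states:
        a   b  
>  q0   q1  q2 
   q1   q3  q2 
   q2   q2  q2 
   q3   q4  q2 
 * q4   q4  q5 
   q5   q5  q6 
   q6   q6  q4 
(> = start, * = accepting)

start=q0 accept=q4 q0-a->q1 q0-b->q2 q1-a->q3 q1-b->q2 q2-a->q2 q2-b->q2 q3-a->q4 q3-b->q2 q4-a->q4 q4-b->q5 q5-a->q5 q5-b->q6 q6-a->q6 q6-b->q4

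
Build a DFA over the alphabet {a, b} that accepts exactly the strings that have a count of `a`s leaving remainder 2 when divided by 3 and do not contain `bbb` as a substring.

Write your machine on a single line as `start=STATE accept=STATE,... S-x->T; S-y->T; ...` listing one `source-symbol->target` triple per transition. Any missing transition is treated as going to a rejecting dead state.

start=S0; accept=S3,S6,S9; S0-a->S1; S0-b->S2; S1-a->S3; S1-b->S4; S2-a->S1; S2-b->S5; S3-a->S0; S3-b->S6; S4-a->S3; S4-b->S7; S5-a->S1; S5-b->S8; S6-a->S0; S6-b->S9; S7-a->S3; S7-b->S8; S8-a->S8; S8-b->S8; S9-a->S0; S9-b->S8

Run two small machines in parallel and take their product. One (3 states) tracks the count of `a`s modulo 3; the other (4 states) tracks partial matches of the forbidden pattern `bbb`. Each combined state is a pair, one component from each; accept when both components accept. After merging equivalent states the machine shrinks.
        a   b  
>  S0   S1  S2 
   S1   S3  S4 
   S2   S1  S5 
 * S3   S0  S6 
   S4   S3  S7 
   S5   S1  S8 
 * S6   S0  S9 
   S7   S3  S8 
   S8   S8  S8 
 * S9   S0  S8 
(> = start, * = accepting)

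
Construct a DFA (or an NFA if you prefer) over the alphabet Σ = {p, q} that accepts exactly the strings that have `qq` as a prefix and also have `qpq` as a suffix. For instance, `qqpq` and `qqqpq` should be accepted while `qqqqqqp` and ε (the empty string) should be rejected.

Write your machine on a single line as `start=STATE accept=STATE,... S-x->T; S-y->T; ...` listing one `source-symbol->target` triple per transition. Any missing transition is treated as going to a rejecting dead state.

start=s0; accept=s6; s0-p->s1; s0-q->s2; s1-p->s1; s1-q->s1; s2-p->s1; s2-q->s3; s3-p->s4; s3-q->s3; s4-p->s5; s4-q->s6; s5-p->s5; s5-q->s3; s6-p->s4; s6-q->s3

Build one automaton per condition and run them in lockstep. One (4 states) tracks whether the input so far still matches the prefix `qq`; the other (4 states) tracks how much of the suffix `qpq` has currently been matched. Each combined state is a pair, one component from each; accept when both components accept. After merging equivalent states the machine shrinks.
7 states suffice.
        p   q  
>  s0   s1  s2 
   s1   s1  s1 
   s2   s1  s3 
   s3   s4  s3 
   s4   s5  s6 
   s5   s5  s3 
 * s6   s4  s3 
(> = start, * = accepting)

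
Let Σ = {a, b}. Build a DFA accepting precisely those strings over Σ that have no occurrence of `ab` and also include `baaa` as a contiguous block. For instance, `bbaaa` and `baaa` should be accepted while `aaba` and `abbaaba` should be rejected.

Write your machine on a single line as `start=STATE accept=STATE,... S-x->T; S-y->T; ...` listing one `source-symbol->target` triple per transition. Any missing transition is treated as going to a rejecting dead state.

start=q0; accept=q5; q0-a->q1; q0-b->q2; q1-a->q1; q1-b->q1; q2-a->q3; q2-b->q2; q3-a->q4; q3-b->q1; q4-a->q5; q4-b->q1; q5-a->q5; q5-b->q1

Build one automaton per condition and run them in lockstep. The first has 3 states tracking partial matches of the forbidden pattern `ab`; the second has 5 states tracking whether and how much of `baaa` has been seen. A product state is a pair (one from each), accepting exactly when both do. After merging equivalent states the machine shrinks.
6 states suffice.
        a   b  
>  q0   q1  q2 
   q1   q1  q1 
   q2   q3  q2 
   q3   q4  q1 
   q4   q5  q1 
 * q5   q5  q1 
(> = start, * = accepting)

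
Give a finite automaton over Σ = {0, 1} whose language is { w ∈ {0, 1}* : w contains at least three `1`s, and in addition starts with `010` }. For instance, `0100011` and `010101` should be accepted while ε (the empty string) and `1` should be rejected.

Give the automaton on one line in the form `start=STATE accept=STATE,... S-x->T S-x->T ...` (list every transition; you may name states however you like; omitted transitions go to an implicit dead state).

Run two small machines in parallel and take their product. The first has 5 states tracking the count of `1`s, saturating at 4; the second has 5 states tracking whether the input so far still matches the prefix `010`. A product state is a pair (one from each), accepting exactly when both do. After merging equivalent states the machine shrinks.
With 7 states:
        0   1  
>  s0   s1  s2 
   s1   s2  s3 
   s2   s2  s2 
   s3   s4  s2 
   s4   s4  s5 
   s5   s5  s6 
 * s6   s6  s6 
(> = start, * = accepting)

start=s0 accept=s6 s0-0->s1 s0-1->s2 s1-0->s2 s1-1->s3 s2-0->s2 s2-1->s2 s3-0->s4 s3-1->s2 s4-0->s4 s4-1->s5 s5-0->s5 s5-1->s6 s6-0->s6 s6-1->s6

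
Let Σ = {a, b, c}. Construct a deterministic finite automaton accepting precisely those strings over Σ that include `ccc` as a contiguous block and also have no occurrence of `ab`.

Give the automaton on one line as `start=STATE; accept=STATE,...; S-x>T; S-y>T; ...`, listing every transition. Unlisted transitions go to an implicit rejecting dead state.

start=S0; accept=S5,S6; S0-a>S1; S0-b>S0; S0-c>S2; S1-a>S1; S1-b>S3; S1-c>S2; S2-a>S1; S2-b>S0; S2-c>S4; S3-a>S3; S3-b>S3; S3-c>S3; S4-a>S1; S4-b>S0; S4-c>S5; S5-a>S6; S5-b>S5; S5-c>S5; S6-a>S6; S6-b>S3; S6-c>S5

Handle the two conditions separately and then intersect. One (4 states) tracks whether and how much of `ccc` has been seen; the other (3 states) tracks partial matches of the forbidden pattern `ab`. Each combined state is a pair, one component from each; accept when both components accept. Minimizing collapses redundant product states.
With 7 states:
        a   b   c  
>  S0   S1  S0  S2 
   S1   S1  S3  S2 
   S2   S1  S0  S4 
   S3   S3  S3  S3 
   S4   S1  S0  S5 
 * S5   S6  S5  S5 
 * S6   S6  S3  S5 
(> = start, * = accepting)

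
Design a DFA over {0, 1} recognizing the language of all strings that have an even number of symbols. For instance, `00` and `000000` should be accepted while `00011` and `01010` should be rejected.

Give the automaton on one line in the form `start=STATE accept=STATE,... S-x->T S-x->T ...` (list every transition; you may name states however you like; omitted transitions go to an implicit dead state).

start=S0 accept=S0 S0-0->S1 S0-1->S1 S1-0->S0 S1-1->S0

Count input length modulo 2: every symbol advances one step around the cycle S0 → S1 → S0. Accept at S0.
        0   1  
>* S0   S1  S1 
   S1   S0  S0 
(> = start, * = accepting)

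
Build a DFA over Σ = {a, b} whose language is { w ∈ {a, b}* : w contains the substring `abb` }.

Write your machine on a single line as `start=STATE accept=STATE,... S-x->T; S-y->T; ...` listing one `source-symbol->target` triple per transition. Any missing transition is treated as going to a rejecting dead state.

Track how much of `abb` has been matched so far: state s0 is no progress, s3 is the absorbing accept state reached once `abb` has occurred. Intermediate states record partial matches; on a mismatch, fall back to the longest reusable overlap.
4 states suffice.
        a   b  
>  s0   s1  s0 
   s1   s1  s2 
   s2   s1  s3 
 * s3   s3  s3 
(> = start, * = accepting)

start=s0; accept=s3; s0-a->s1; s0-b->s0; s1-a->s1; s1-b->s2; s2-a->s1; s2-b->s3; s3-a->s3; s3-b->s3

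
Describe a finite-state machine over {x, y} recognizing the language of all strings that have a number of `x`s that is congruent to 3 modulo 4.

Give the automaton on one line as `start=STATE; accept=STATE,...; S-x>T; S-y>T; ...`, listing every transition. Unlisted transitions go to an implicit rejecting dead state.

start=q0; accept=q3; q0-x>q1; q0-y>q0; q1-x>q2; q1-y>q1; q2-x>q3; q2-y>q2; q3-x>q0; q3-y>q3

The only thing that matters is how many `x`s have appeared, reduced mod 4. Use one state per residue: q0 for 0, …, q3 for 3. Reading `x` moves to the next residue; anything else stays put. q3 is accepting.
4 states suffice.
        x   y  
>  q0   q1  q0 
   q1   q2  q1 
   q2   q3  q2 
 * q3   q0  q3 
(> = start, * = accepting)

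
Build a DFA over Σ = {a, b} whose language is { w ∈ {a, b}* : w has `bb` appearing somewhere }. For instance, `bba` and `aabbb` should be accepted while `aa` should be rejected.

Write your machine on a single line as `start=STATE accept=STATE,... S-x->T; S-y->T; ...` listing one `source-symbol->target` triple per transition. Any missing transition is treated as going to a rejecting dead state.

Track how much of `bb` has been matched so far: state s0 is no progress, s2 is the absorbing accept state reached once `bb` has occurred. Intermediate states record partial matches; on a mismatch, fall back to the longest reusable overlap.
With 3 states:
        a   b  
>  s0   s0  s1 
   s1   s0  s2 
 * s2   s2  s2 
(> = start, * = accepting)

start=s0; accept=s2; s0-a->s0; s0-b->s1; s1-a->s0; s1-b->s2; s2-a->s2; s2-b->s2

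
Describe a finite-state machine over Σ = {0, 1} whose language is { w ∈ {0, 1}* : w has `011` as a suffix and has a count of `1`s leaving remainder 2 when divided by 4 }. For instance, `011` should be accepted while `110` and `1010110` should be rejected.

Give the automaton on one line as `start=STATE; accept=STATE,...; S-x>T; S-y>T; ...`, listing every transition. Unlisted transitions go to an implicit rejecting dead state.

Handle the two conditions separately and then intersect. One (4 states) tracks how much of the suffix `011` has currently been matched; the other (4 states) tracks the count of `1`s modulo 4. Each combined state is a pair, one component from each; accept when both components accept. After merging equivalent states the machine shrinks.
With 7 states:
        0   1  
>  q0   q1  q2 
   q1   q1  q3 
   q2   q2  q4 
   q3   q2  q5 
   q4   q4  q6 
 * q5   q4  q6 
   q6   q6  q0 
(> = start, * = accepting)

start=q0; accept=q5; q0-0>q1; q0-1>q2; q1-0>q1; q1-1>q3; q2-0>q2; q2-1>q4; q3-0>q2; q3-1>q5; q4-0>q4; q4-1>q6; q5-0>q4; q5-1>q6; q6-0>q6; q6-1>q0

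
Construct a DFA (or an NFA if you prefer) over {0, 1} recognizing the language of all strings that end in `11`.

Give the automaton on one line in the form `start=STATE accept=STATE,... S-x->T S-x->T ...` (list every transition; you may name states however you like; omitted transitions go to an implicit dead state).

start=q0 accept=q2 q0-0->q0 q0-1->q1 q1-0->q0 q1-1->q2 q2-0->q0 q2-1->q2

Remember how much of `11` the current input suffix matches. State q0 means no match yet; q1 means the last symbol is `1`; q2 means the last 2 symbols are `11`. Only q2 accepts. On a mismatch, fall back to the longest proper suffix that is still a prefix of `11`.
A 3-state machine:
        0   1  
>  q0   q0  q1 
   q1   q0  q2 
 * q2   q0  q2 
(> = start, * = accepting)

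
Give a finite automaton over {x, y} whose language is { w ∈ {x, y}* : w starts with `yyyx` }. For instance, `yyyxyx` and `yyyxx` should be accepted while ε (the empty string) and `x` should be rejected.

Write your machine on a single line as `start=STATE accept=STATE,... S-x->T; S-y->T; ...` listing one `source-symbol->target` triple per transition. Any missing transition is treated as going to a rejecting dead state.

start=q0; accept=q4; q0-x->q5; q0-y->q1; q1-x->q5; q1-y->q2; q2-x->q5; q2-y->q3; q3-x->q4; q3-y->q5; q4-x->q4; q4-y->q4; q5-x->q5; q5-y->q5

Walk along `yyyx` while the input agrees: from q0 take `y` to q1, and so on. Any deviation drops to the rejecting sink q5. Once q4 is reached the prefix is confirmed and every continuation is accepted.
With 6 states:
        x   y  
>  q0   q5  q1 
   q1   q5  q2 
   q2   q5  q3 
   q3   q4  q5 
 * q4   q4  q4 
   q5   q5  q5 
(> = start, * = accepting)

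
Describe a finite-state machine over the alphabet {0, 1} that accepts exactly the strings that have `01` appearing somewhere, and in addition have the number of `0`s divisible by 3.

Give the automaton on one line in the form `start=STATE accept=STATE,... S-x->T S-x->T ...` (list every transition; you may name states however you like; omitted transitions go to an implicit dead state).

Build one automaton per condition and run them in lockstep. One (3 states) tracks whether and how much of `01` has been seen; the other (3 states) tracks the count of `0`s modulo 3. Each combined state is a pair, one component from each; accept when both components accept.
With 7 states:
        0   1  
>  q0   q1  q0 
   q1   q2  q3 
   q2   q4  q5 
   q3   q5  q3 
   q4   q1  q6 
   q5   q6  q5 
 * q6   q3  q6 
(> = start, * = accepting)

start=q0 accept=q6 q0-0->q1 q0-1->q0 q1-0->q2 q1-1->q3 q2-0->q4 q2-1->q5 q3-0->q5 q3-1->q3 q4-0->q1 q4-1->q6 q5-0->q6 q5-1->q5 q6-0->q3 q6-1->q6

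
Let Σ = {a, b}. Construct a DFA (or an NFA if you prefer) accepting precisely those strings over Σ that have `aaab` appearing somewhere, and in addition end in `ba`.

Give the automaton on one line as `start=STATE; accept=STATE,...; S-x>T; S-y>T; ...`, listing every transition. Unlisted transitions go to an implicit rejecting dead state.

start=S0; accept=S5; S0-a>S1; S0-b>S0; S1-a>S2; S1-b>S0; S2-a>S3; S2-b>S0; S3-a>S3; S3-b>S4; S4-a>S5; S4-b>S4; S5-a>S3; S5-b>S4

Build one automaton per condition and run them in lockstep. The first has 5 states tracking whether and how much of `aaab` has been seen; the second has 3 states tracking how much of the suffix `ba` has currently been matched. A product state is a pair (one from each), accepting exactly when both do. After merging equivalent states the machine shrinks.
With 6 states:
        a   b  
>  S0   S1  S0 
   S1   S2  S0 
   S2   S3  S0 
   S3   S3  S4 
   S4   S5  S4 
 * S5   S3  S4 
(> = start, * = accepting)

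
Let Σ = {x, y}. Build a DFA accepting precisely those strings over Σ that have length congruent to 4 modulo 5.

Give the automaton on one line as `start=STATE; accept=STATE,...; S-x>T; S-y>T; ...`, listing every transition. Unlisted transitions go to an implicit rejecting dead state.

Count input length modulo 5: every symbol advances one step around the cycle A → B → C → D → E → A. Accept at E.
A 5-state machine:
       x  y 
>  A   B  B 
   B   C  C 
   C   D  D 
   D   E  E 
 * E   A  A 
(> = start, * = accepting)

start=A; accept=E; A-x>B; A-y>B; B-x>C; B-y>C; C-x>D; C-y>D; D-x>E; D-y>E; E-x>A; E-y>A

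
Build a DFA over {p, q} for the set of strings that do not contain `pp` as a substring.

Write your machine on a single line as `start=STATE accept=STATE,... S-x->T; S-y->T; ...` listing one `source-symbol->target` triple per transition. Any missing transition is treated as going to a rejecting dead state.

This is the complement of 'contains `pp`'. Use the same substring-matching states — s0 through s2 holding how much of `pp` has just been matched — but flip the accepting set: everything except the trap s2 accepts.
A 3-state machine:
        p   q  
>* s0   s1  s0 
 * s1   s2  s0 
   s2   s2  s2 
(> = start, * = accepting)

start=s0; accept=s0,s1; s0-p->s1; s0-q->s0; s1-p->s2; s1-q->s0; s2-p->s2; s2-q->s2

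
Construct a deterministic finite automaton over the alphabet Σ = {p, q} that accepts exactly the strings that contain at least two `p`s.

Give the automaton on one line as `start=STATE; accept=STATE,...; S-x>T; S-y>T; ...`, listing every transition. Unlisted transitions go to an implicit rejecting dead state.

Count `p`s, saturating at 3: states S0 through S2 mean 0 through 2 `p`s seen; S3 means more than 2. Each `p` increments (capped at S3); other symbols loop. Accept from {S2, S3}.
4 states suffice.
        p   q  
>  S0   S1  S0 
   S1   S2  S1 
 * S2   S3  S2 
 * S3   S3  S3 
(> = start, * = accepting)

start=S0; accept=S2,S3; S0-p>S1; S0-q>S0; S1-p>S2; S1-q>S1; S2-p>S3; S2-q>S2; S3-p>S3; S3-q>S3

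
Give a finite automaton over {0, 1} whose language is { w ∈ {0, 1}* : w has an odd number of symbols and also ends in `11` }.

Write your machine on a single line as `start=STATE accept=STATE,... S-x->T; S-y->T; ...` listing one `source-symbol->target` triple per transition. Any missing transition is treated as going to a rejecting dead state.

Run two small machines in parallel and take their product. One (2 states) tracks the input length modulo 2; the other (3 states) tracks how much of the suffix `11` has currently been matched. Each combined state is a pair, one component from each; accept when both components accept. After merging equivalent states the machine shrinks.
A 4-state machine:
       0  1 
>  A   B  B 
   B   A  C 
   C   B  D 
 * D   A  C 
(> = start, * = accepting)

start=A; accept=D; A-0->B; A-1->B; B-0->A; B-1->C; C-0->B; C-1->D; D-0->A; D-1->C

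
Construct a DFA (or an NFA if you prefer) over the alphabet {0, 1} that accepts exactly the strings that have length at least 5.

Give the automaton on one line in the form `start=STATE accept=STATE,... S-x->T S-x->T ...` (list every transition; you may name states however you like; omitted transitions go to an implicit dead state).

start=q0 accept=q5,q6 q0-0->q1 q0-1->q1 q1-0->q2 q1-1->q2 q2-0->q3 q2-1->q3 q3-0->q4 q3-1->q4 q4-0->q5 q4-1->q5 q5-0->q6 q5-1->q6 q6-0->q6 q6-1->q6

Count input length up to 6: every symbol moves from q0 toward q6, which means 'more than 5' and absorbs. Accept from {q5, q6}.
        0   1  
>  q0   q1  q1 
   q1   q2  q2 
   q2   q3  q3 
   q3   q4  q4 
   q4   q5  q5 
 * q5   q6  q6 
 * q6   q6  q6 
(> = start, * = accepting)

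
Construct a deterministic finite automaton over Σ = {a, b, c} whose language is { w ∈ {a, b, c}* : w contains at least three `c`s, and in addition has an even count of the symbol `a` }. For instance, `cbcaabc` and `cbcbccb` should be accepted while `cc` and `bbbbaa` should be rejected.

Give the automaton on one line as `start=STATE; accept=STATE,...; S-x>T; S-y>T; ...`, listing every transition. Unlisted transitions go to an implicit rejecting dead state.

start=s0; accept=s6; s0-a>s1; s0-b>s0; s0-c>s2; s1-a>s0; s1-b>s1; s1-c>s3; s2-a>s3; s2-b>s2; s2-c>s4; s3-a>s2; s3-b>s3; s3-c>s5; s4-a>s5; s4-b>s4; s4-c>s6; s5-a>s4; s5-b>s5; s5-c>s7; s6-a>s7; s6-b>s6; s6-c>s6; s7-a>s6; s7-b>s7; s7-c>s7

Handle the two conditions separately and then intersect. One (5 states) tracks the count of `c`s, saturating at 4; the other (2 states) tracks the count of `a`s modulo 2. Each combined state is a pair, one component from each; accept when both components accept. After merging equivalent states the machine shrinks.
With 8 states:
        a   b   c  
>  s0   s1  s0  s2 
   s1   s0  s1  s3 
   s2   s3  s2  s4 
   s3   s2  s3  s5 
   s4   s5  s4  s6 
   s5   s4  s5  s7 
 * s6   s7  s6  s6 
   s7   s6  s7  s7 
(> = start, * = accepting)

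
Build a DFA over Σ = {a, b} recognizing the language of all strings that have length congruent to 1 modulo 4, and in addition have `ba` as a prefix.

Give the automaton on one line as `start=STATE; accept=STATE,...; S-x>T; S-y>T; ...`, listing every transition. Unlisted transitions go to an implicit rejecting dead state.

start=S0; accept=S6; S0-a>S1; S0-b>S2; S1-a>S1; S1-b>S1; S2-a>S3; S2-b>S1; S3-a>S4; S3-b>S4; S4-a>S5; S4-b>S5; S5-a>S6; S5-b>S6; S6-a>S3; S6-b>S3

Handle the two conditions separately and then intersect. The first has 4 states tracking the input length modulo 4; the second has 4 states tracking whether the input so far still matches the prefix `ba`. A product state is a pair (one from each), accepting exactly when both do. Minimizing collapses redundant product states.
A 7-state machine:
        a   b  
>  S0   S1  S2 
   S1   S1  S1 
   S2   S3  S1 
   S3   S4  S4 
   S4   S5  S5 
   S5   S6  S6 
 * S6   S3  S3 
(> = start, * = accepting)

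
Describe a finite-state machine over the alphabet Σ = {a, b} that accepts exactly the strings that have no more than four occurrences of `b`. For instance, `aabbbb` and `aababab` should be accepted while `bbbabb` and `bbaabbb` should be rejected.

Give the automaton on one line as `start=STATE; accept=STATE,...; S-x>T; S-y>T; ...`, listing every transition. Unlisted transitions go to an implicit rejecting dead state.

start=S0; accept=S0,S1,S2,S3,S4; S0-a>S0; S0-b>S1; S1-a>S1; S1-b>S2; S2-a>S2; S2-b>S3; S3-a>S3; S3-b>S4; S4-a>S4; S4-b>S5; S5-a>S5; S5-b>S5

Count `b`s, saturating at 5: states S0 through S4 mean 0 through 4 `b`s seen; S5 means more than 4. Each `b` increments (capped at S5); other symbols loop. Accept from {S0, S1, S2, S3, S4}.
        a   b  
>* S0   S0  S1 
 * S1   S1  S2 
 * S2   S2  S3 
 * S3   S3  S4 
 * S4   S4  S5 
   S5   S5  S5 
(> = start, * = accepting)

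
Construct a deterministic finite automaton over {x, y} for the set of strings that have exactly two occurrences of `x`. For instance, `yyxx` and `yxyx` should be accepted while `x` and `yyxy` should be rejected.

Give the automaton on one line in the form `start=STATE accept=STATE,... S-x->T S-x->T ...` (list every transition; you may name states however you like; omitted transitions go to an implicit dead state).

Only the number of `x`s matters, and only up to 3. Make a chain s0 → s1 → s2 → s3 advanced by each `x` (with s3 absorbing); every other symbol self-loops. The accepting set is {s2}.
4 states suffice.
        x   y  
>  s0   s1  s0 
   s1   s2  s1 
 * s2   s3  s2 
   s3   s3  s3 
(> = start, * = accepting)

start=s0 accept=s2 s0-x->s1 s0-y->s0 s1-x->s2 s1-y->s1 s2-x->s3 s2-y->s2 s3-x->s3 s3-y->s3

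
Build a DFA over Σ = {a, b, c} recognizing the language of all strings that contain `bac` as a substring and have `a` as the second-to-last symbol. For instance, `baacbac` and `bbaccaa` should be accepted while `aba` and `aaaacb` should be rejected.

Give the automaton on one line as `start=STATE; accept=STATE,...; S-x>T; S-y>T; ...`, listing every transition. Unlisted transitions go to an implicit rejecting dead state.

Handle the two conditions separately and then intersect. One (4 states) tracks whether and how much of `bac` has been seen; the other (13 states) tracks the last 2 symbols read. Each combined state is a pair, one component from each; accept when both components accept. Minimizing collapses redundant product states.
7 states suffice.
        a   b   c  
>  q0   q0  q1  q0 
   q1   q2  q1  q0 
   q2   q0  q1  q3 
 * q3   q4  q5  q5 
   q4   q6  q3  q3 
   q5   q4  q5  q5 
 * q6   q6  q3  q3 
(> = start, * = accepting)

start=q0; accept=q3,q6; q0-a>q0; q0-b>q1; q0-c>q0; q1-a>q2; q1-b>q1; q1-c>q0; q2-a>q0; q2-b>q1; q2-c>q3; q3-a>q4; q3-b>q5; q3-c>q5; q4-a>q6; q4-b>q3; q4-c>q3; q5-a>q4; q5-b>q5; q5-c>q5; q6-a>q6; q6-b>q3; q6-c>q3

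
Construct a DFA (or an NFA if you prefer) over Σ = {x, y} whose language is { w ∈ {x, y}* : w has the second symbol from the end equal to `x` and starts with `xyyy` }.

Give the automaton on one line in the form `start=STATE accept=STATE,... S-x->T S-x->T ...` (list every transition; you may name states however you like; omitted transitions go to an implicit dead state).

start=q0 accept=q7,q8 q0-x->q1 q0-y->q2 q1-x->q2 q1-y->q3 q2-x->q2 q2-y->q2 q3-x->q2 q3-y->q4 q4-x->q2 q4-y->q5 q5-x->q6 q5-y->q5 q6-x->q7 q6-y->q8 q7-x->q7 q7-y->q8 q8-x->q6 q8-y->q5

Run two small machines in parallel and take their product. One (7 states) tracks the last 2 symbols read; the other (6 states) tracks whether the input so far still matches the prefix `xyyy`. Each combined state is a pair, one component from each; accept when both components accept. Equivalent product states are then merged.
9 states suffice.
        x   y  
>  q0   q1  q2 
   q1   q2  q3 
   q2   q2  q2 
   q3   q2  q4 
   q4   q2  q5 
   q5   q6  q5 
   q6   q7  q8 
 * q7   q7  q8 
 * q8   q6  q5 
(> = start, * = accepting)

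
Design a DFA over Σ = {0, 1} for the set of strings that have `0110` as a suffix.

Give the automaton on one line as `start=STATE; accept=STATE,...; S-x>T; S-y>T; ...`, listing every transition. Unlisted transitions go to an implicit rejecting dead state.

start=q0; accept=q4; q0-0>q1; q0-1>q0; q1-0>q1; q1-1>q2; q2-0>q1; q2-1>q3; q3-0>q4; q3-1>q0; q4-0>q1; q4-1>q2

Remember how much of `0110` the current input suffix matches. State q0 means no match yet; q1 means the last symbol is `0`; q2 means the last 2 symbols are `01`; q3 means the last 3 symbols are `011`; q4 means the last 4 symbols are `0110`. Only q4 accepts. On a mismatch, fall back to the longest proper suffix that is still a prefix of `0110`.
With 5 states:
        0   1  
>  q0   q1  q0 
   q1   q1  q2 
   q2   q1  q3 
   q3   q4  q0 
 * q4   q1  q2 
(> = start, * = accepting)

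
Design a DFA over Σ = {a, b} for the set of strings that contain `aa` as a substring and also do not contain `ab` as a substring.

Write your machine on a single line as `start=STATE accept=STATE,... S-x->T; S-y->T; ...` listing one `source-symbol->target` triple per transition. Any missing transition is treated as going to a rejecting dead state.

Handle the two conditions separately and then intersect. One (3 states) tracks whether and how much of `aa` has been seen; the other (3 states) tracks partial matches of the forbidden pattern `ab`. Each combined state is a pair, one component from each; accept when both components accept. Equivalent product states are then merged.
4 states suffice.
        a   b  
>  s0   s1  s0 
   s1   s2  s3 
 * s2   s2  s3 
   s3   s3  s3 
(> = start, * = accepting)

start=s0; accept=s2; s0-a->s1; s0-b->s0; s1-a->s2; s1-b->s3; s2-a->s2; s2-b->s3; s3-a->s3; s3-b->s3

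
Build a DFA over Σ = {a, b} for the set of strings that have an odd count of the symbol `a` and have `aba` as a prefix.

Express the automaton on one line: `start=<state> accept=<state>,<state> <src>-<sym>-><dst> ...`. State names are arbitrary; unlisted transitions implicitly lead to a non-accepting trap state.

start=S0 accept=S5 S0-a->S1 S0-b->S2 S1-a->S2 S1-b->S3 S2-a->S2 S2-b->S2 S3-a->S4 S3-b->S2 S4-a->S5 S4-b->S4 S5-a->S4 S5-b->S5

Build one automaton per condition and run them in lockstep. One (2 states) tracks the count of `a`s modulo 2; the other (5 states) tracks whether the input so far still matches the prefix `aba`. Each combined state is a pair, one component from each; accept when both components accept. Equivalent product states are then merged.
6 states suffice.
        a   b  
>  S0   S1  S2 
   S1   S2  S3 
   S2   S2  S2 
   S3   S4  S2 
   S4   S5  S4 
 * S5   S4  S5 
(> = start, * = accepting)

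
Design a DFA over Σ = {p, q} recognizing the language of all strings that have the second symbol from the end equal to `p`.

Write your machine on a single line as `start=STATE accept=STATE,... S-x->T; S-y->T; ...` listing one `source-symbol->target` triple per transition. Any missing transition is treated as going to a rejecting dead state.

A DFA must remember the last 2 symbols (since which symbol is second-to-last isn't known until the input ends). Use one state per possible window of the last ≤2 symbols; accept from those whose window starts with `p`.
7 states suffice.
        p   q  
>  S0   S1  S2 
   S1   S3  S4 
   S2   S5  S6 
 * S3   S3  S4 
 * S4   S5  S6 
   S5   S3  S4 
   S6   S5  S6 
(> = start, * = accepting)

start=S0; accept=S3,S4; S0-p->S1; S0-q->S2; S1-p->S3; S1-q->S4; S2-p->S5; S2-q->S6; S3-p->S3; S3-q->S4; S4-p->S5; S4-q->S6; S5-p->S3; S5-q->S4; S6-p->S5; S6-q->S6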